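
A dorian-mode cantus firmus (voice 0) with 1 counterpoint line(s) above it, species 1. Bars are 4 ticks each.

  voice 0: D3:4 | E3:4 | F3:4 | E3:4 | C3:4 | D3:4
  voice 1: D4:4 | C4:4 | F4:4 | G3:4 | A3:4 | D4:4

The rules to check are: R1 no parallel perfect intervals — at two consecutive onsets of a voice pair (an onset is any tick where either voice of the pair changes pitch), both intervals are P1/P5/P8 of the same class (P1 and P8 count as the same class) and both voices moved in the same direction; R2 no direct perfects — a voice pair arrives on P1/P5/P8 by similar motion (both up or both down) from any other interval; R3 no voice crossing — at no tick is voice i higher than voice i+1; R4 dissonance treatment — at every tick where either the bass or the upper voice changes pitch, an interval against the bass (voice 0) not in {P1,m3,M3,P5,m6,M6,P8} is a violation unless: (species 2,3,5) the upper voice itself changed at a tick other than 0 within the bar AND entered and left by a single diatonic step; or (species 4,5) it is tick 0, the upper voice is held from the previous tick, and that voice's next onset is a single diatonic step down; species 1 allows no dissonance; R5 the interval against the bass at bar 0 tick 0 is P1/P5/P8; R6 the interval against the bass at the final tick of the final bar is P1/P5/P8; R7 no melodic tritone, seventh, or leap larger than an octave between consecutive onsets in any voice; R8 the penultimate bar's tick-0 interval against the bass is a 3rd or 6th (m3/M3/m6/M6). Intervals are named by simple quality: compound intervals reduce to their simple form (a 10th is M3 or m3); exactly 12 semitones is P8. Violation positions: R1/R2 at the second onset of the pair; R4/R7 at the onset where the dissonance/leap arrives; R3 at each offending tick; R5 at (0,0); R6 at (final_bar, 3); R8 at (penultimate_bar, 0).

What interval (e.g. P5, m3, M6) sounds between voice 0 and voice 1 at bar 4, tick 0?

voice 0=C3 voice 1=A3 -> M6

M6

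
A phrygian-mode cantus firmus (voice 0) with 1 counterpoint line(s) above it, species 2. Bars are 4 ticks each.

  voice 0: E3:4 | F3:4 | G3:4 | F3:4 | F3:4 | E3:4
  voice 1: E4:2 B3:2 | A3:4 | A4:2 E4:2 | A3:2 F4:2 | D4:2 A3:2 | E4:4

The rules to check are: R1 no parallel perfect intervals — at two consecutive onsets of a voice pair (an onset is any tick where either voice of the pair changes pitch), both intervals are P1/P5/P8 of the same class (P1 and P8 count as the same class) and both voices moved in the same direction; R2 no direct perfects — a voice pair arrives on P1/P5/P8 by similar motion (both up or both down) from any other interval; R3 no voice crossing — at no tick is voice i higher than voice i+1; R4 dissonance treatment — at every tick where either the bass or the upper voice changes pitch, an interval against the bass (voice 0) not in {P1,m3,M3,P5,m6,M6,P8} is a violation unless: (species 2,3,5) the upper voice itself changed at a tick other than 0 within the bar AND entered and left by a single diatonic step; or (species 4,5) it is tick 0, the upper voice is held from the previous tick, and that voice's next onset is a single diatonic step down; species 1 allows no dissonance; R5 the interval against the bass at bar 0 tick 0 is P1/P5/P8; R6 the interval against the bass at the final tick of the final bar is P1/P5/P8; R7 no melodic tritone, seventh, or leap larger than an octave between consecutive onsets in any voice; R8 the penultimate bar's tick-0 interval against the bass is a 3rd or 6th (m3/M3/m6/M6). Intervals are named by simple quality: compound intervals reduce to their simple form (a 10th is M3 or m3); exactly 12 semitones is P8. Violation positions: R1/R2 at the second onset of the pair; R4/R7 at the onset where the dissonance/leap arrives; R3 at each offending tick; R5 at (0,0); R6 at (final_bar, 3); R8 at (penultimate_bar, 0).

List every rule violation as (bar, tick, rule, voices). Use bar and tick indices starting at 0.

bar 0: v0=E3 v1=E4 downbeat P8
bar 1: v0=F3 v1=A3 downbeat M3
bar 2: v0=G3 v1=A4 downbeat M2
bar 3: v0=F3 v1=A3 downbeat M3
bar 4: v0=F3 v1=D4 downbeat M6
bar 5: v0=E3 v1=E4 downbeat P8
  -> R4 @ bar 2 tick 0 v(0, 1): G3/A4 M2 untreated

(2, 0, R4, (0, 1))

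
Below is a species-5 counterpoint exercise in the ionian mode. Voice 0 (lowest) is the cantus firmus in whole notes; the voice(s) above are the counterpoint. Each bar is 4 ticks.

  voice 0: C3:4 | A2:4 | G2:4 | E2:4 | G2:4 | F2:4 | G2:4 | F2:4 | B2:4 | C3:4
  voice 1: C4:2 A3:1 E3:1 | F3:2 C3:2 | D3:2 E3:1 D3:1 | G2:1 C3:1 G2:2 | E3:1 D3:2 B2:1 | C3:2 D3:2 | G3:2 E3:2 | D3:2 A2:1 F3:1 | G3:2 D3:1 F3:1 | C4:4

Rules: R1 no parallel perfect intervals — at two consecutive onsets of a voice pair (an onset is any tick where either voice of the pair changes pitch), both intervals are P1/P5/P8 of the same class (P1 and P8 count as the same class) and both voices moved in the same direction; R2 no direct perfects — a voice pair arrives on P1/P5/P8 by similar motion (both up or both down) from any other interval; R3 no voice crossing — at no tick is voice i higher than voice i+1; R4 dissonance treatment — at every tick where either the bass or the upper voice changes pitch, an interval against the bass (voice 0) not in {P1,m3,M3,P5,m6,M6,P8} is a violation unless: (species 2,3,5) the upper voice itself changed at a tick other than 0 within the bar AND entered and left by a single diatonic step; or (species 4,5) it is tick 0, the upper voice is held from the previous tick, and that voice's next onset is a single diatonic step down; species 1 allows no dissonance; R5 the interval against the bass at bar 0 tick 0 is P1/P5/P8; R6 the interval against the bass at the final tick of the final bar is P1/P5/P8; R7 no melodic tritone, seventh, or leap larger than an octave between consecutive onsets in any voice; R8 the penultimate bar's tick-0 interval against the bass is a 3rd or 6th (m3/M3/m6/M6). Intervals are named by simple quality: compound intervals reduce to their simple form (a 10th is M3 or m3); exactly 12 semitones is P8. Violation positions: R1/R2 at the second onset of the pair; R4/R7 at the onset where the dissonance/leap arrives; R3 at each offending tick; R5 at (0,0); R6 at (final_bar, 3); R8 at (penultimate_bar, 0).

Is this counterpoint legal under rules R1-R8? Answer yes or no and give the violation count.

bar 0: v0=C3 v1=C4 (P8)
bar 1: v0=A2 v1=F3 (m6)
bar 2: v0=G2 v1=D3 (P5)
bar 3: v0=E2 v1=G2 (m3)
bar 4: v0=G2 v1=E3 (M6)
bar 5: v0=F2 v1=C3 (P5)
bar 6: v0=G2 v1=G3 (P8)
bar 7: v0=F2 v1=D3 (M6)
bar 8: v0=B2 v1=G3 (m6)
bar 9: v0=C3 v1=C4 (P8)
  R2 @ bar6.0: F2/D3 M6 -> G2/G3 P8 similar
  R7 @ bar8.0: F2->B2 leap 6st
  R4 @ bar8.3: B2/F3 TT untreated
  R2 @ bar9.0: B2/F3 TT -> C3/C4 P8 similar

No (4 violations)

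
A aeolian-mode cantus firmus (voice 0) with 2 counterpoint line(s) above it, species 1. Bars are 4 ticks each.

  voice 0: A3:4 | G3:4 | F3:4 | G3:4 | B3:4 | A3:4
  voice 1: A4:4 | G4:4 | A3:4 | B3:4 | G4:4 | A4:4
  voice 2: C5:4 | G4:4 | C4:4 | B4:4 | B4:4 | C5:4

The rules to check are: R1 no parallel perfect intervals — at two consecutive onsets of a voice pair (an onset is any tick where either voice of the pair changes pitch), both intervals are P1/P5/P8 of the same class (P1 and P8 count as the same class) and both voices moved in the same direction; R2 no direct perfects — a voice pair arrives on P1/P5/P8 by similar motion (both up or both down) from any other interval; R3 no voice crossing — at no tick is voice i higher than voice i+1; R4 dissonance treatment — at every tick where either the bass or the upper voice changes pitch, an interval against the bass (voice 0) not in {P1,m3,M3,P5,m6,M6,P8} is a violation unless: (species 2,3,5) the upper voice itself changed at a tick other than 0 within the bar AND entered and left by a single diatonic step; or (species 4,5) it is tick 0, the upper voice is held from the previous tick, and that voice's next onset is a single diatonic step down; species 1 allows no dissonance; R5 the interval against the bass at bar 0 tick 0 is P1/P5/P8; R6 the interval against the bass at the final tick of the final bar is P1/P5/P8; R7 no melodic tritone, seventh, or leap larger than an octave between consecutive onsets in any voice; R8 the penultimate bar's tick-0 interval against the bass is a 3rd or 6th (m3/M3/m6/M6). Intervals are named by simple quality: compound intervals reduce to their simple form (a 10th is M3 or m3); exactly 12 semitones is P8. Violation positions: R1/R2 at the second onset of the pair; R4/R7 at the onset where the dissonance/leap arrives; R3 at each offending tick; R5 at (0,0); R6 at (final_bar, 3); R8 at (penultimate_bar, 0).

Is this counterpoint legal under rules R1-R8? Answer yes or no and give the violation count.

bar 0: v0=A3 v1=A4 v2=C5 (m3)
bar 1: v0=G3 v1=G4 v2=G4 (P8)
bar 2: v0=F3 v1=A3 v2=C4 (P5)
bar 3: v0=G3 v1=B3 v2=B4 (M3)
bar 4: v0=B3 v1=G4 v2=B4 (P8)
bar 5: v0=A3 v1=A4 v2=C5 (m3)
  R5 @ bar0.0: opens on m3
  R1 @ bar1.0: A3/A4 P8 -> G3/G4 P8 similar
  R2 @ bar1.0: A3/C5 m3 -> G3/G4 P8 similar
  R2 @ bar1.0: A4/C5 m3 -> G4/G4 P1 similar
  R2 @ bar2.0: G3/G4 P8 -> F3/C4 P5 similar
  R7 @ bar2.0: G4->A3 leap 10st
  R2 @ bar3.0: A3/C4 m3 -> B3/B4 P8 similar
  R7 @ bar3.0: C4->B4 leap 11st
  R8 @ bar4.0: penult P8 not 3rd/6th
  R6 @ bar5.3: closes on m3

No (10 violations)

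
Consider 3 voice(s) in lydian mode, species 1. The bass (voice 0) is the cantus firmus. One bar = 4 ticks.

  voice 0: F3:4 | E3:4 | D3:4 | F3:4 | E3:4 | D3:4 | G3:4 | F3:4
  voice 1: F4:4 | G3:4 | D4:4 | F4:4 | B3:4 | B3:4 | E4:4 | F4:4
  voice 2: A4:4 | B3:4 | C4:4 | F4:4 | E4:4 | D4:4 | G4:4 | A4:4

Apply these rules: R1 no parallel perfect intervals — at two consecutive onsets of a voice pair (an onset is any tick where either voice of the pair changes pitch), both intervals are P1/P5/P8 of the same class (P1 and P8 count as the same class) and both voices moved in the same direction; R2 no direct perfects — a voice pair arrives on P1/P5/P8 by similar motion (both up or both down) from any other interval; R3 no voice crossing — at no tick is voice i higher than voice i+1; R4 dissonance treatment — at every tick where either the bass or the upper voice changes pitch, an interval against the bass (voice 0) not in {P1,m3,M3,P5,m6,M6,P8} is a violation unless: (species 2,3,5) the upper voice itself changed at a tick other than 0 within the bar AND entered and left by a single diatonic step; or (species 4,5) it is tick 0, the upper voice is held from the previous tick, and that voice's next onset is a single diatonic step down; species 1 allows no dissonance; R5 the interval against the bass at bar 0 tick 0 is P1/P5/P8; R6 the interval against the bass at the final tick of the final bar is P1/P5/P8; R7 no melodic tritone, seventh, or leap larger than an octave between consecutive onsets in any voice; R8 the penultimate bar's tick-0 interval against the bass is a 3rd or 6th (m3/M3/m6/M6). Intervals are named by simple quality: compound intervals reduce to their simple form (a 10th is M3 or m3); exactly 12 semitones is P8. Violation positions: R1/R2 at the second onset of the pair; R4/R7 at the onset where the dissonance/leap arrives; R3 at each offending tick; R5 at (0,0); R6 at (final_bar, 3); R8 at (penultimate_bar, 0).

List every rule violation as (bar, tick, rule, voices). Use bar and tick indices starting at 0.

(0, 0, R5, (0, 2))
(1, 0, R2, (0, 2))
(1, 0, R7, (1,))
(1, 0, R7, (2,))
(2, 0, R3, (1, 2))
(2, 0, R4, (0, 2))
(2, 1, R3, (1, 2))
(2, 2, R3, (1, 2))
(2, 3, R3, (1, 2))
(3, 0, R1, (0, 1))
(3, 0, R2, (0, 2))
(3, 0, R2, (1, 2))
(4, 0, R1, (0, 2))
(4, 0, R2, (0, 1))
(4, 0, R7, (1,))
(5, 0, R1, (0, 2))
(6, 0, R1, (0, 2))
(6, 0, R8, (0, 2))
(7, 3, R6, (0, 2))

bar 0: v0=F3 v1=F4 v2=A4 downbeat M3
bar 1: v0=E3 v1=G3 v2=B3 downbeat P5
bar 2: v0=D3 v1=D4 v2=C4 downbeat m7
bar 3: v0=F3 v1=F4 v2=F4 downbeat P8
bar 4: v0=E3 v1=B3 v2=E4 downbeat P8
bar 5: v0=D3 v1=B3 v2=D4 downbeat P8
bar 6: v0=G3 v1=E4 v2=G4 downbeat P8
bar 7: v0=F3 v1=F4 v2=A4 downbeat M3
  -> R5 @ bar 0 tick 0 v(0, 2): opens on M3
  -> R2 @ bar 1 tick 0 v(0, 2): F3/A4 M3 -> E3/B3 P5 similar
  -> R7 @ bar 1 tick 0 v(1,): F4->G3 leap 10st
  -> R7 @ bar 1 tick 0 v(2,): A4->B3 leap 10st
  -> R3 @ bar 2 tick 0 v(1, 2): D4 above C4
  -> R4 @ bar 2 tick 0 v(0, 2): D3/C4 m7 untreated
  -> R3 @ bar 2 tick 1 v(1, 2): D4 above C4
  -> R3 @ bar 2 tick 2 v(1, 2): D4 above C4
  -> R3 @ bar 2 tick 3 v(1, 2): D4 above C4
  -> R1 @ bar 3 tick 0 v(0, 1): D3/D4 P8 -> F3/F4 P8 similar
  -> R2 @ bar 3 tick 0 v(0, 2): D3/C4 m7 -> F3/F4 P8 similar
  -> R2 @ bar 3 tick 0 v(1, 2): D4/C4 M2 -> F4/F4 P1 similar
  -> R1 @ bar 4 tick 0 v(0, 2): F3/F4 P8 -> E3/E4 P8 similar
  -> R2 @ bar 4 tick 0 v(0, 1): F3/F4 P8 -> E3/B3 P5 similar
  -> R7 @ bar 4 tick 0 v(1,): F4->B3 leap 6st
  -> R1 @ bar 5 tick 0 v(0, 2): E3/E4 P8 -> D3/D4 P8 similar
  -> R1 @ bar 6 tick 0 v(0, 2): D3/D4 P8 -> G3/G4 P8 similar
  -> R8 @ bar 6 tick 0 v(0, 2): penult P8 not 3rd/6th
  -> R6 @ bar 7 tick 3 v(0, 2): closes on M3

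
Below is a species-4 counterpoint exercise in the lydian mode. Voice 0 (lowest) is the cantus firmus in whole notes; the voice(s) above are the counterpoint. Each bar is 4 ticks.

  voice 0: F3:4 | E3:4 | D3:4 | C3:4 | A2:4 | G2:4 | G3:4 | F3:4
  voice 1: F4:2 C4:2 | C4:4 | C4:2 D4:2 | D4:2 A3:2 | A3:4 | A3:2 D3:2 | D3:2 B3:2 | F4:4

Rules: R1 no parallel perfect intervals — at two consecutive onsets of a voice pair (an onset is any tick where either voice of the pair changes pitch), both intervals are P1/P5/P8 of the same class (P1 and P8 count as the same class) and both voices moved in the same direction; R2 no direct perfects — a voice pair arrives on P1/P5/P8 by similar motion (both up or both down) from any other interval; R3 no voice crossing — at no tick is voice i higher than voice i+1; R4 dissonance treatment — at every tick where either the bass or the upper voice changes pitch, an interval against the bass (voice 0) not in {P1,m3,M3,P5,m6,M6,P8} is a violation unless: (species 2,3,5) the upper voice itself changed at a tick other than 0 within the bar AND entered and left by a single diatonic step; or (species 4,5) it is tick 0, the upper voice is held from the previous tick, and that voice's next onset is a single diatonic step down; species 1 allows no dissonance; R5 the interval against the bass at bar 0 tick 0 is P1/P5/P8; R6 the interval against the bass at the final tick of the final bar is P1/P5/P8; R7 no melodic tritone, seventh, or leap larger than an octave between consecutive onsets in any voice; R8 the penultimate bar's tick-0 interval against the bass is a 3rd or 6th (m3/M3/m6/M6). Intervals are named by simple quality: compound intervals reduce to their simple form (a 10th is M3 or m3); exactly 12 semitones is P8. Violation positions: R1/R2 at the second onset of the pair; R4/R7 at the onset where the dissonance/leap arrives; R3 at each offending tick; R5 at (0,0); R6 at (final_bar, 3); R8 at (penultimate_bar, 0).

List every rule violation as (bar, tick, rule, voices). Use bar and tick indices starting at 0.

bar 0: v0=F3 v1=F4 downbeat P8
bar 1: v0=E3 v1=C4 downbeat m6
bar 2: v0=D3 v1=C4 downbeat m7
bar 3: v0=C3 v1=D4 downbeat M2
bar 4: v0=A2 v1=A3 downbeat P8
bar 5: v0=G2 v1=A3 downbeat M2
bar 6: v0=G3 v1=D3 downbeat P4
bar 7: v0=F3 v1=F4 downbeat P8
  -> R4 @ bar 2 tick 0 v(0, 1): D3/C4 m7 untreated
  -> R4 @ bar 3 tick 0 v(0, 1): C3/D4 M2 untreated
  -> R4 @ bar 5 tick 0 v(0, 1): G2/A3 M2 untreated
  -> R3 @ bar 6 tick 0 v(0, 1): G3 above D3
  -> R4 @ bar 6 tick 0 v(0, 1): G3/D3 P4 untreated
  -> R8 @ bar 6 tick 0 v(0, 1): penult P4 not 3rd/6th
  -> R3 @ bar 6 tick 1 v(0, 1): G3 above D3
  -> R7 @ bar 7 tick 0 v(1,): B3->F4 leap 6st

(2, 0, R4, (0, 1))
(3, 0, R4, (0, 1))
(5, 0, R4, (0, 1))
(6, 0, R3, (0, 1))
(6, 0, R4, (0, 1))
(6, 0, R8, (0, 1))
(6, 1, R3, (0, 1))
(7, 0, R7, (1,))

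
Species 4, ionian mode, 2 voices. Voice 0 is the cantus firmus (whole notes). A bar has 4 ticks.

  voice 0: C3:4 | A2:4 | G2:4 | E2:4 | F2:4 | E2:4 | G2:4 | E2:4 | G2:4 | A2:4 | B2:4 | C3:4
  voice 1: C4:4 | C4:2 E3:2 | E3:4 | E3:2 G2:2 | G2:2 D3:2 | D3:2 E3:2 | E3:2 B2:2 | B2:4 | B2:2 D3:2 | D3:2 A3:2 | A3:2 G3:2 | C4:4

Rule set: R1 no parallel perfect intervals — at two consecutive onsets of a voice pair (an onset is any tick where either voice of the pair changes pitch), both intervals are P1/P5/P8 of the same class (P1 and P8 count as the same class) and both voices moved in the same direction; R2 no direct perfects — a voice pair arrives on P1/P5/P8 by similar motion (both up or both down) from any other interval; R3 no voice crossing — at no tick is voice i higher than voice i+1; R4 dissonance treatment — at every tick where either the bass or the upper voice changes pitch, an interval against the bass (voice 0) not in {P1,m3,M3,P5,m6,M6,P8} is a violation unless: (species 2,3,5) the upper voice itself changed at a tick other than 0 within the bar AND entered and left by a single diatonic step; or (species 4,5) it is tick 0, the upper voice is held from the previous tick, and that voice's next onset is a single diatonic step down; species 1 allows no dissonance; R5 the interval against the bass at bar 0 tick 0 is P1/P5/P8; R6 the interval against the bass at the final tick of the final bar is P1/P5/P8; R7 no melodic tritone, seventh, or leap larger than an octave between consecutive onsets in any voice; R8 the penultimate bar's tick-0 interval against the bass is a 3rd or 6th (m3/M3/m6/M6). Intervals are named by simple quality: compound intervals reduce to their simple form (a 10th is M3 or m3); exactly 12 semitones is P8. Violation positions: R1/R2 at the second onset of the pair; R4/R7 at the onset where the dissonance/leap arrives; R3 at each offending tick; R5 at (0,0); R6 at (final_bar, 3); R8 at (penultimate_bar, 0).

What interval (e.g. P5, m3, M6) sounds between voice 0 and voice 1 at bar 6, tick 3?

voice 0=G2 voice 1=B2 -> M3

M3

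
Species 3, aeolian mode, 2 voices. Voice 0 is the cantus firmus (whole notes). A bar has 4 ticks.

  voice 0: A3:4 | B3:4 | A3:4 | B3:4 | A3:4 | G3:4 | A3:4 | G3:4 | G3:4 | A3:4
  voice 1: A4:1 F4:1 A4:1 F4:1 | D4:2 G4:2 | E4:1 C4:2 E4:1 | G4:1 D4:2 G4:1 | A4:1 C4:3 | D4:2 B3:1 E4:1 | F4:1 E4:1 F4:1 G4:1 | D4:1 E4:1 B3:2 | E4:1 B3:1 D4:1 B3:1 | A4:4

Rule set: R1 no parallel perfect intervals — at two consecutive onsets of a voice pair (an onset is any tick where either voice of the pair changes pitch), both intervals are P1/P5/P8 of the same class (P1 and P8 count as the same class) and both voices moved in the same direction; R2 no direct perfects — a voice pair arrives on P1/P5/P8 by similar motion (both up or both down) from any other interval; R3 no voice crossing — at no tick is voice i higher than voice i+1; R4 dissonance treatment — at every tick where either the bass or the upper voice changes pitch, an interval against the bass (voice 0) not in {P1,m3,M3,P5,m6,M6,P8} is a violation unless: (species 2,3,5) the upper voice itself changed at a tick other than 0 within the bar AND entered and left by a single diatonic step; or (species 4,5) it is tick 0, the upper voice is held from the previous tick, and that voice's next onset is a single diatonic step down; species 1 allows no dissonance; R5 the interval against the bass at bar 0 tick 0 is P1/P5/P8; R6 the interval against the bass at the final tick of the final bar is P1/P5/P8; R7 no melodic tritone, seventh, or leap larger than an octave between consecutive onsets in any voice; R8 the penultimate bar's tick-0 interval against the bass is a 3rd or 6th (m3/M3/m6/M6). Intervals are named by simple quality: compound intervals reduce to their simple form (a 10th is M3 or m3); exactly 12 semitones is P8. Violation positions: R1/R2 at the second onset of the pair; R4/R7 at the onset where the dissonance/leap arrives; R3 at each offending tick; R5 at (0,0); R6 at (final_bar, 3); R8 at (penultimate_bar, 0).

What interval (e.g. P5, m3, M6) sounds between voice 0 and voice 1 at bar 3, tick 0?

m6

voice 0=B3 voice 1=G4 -> m6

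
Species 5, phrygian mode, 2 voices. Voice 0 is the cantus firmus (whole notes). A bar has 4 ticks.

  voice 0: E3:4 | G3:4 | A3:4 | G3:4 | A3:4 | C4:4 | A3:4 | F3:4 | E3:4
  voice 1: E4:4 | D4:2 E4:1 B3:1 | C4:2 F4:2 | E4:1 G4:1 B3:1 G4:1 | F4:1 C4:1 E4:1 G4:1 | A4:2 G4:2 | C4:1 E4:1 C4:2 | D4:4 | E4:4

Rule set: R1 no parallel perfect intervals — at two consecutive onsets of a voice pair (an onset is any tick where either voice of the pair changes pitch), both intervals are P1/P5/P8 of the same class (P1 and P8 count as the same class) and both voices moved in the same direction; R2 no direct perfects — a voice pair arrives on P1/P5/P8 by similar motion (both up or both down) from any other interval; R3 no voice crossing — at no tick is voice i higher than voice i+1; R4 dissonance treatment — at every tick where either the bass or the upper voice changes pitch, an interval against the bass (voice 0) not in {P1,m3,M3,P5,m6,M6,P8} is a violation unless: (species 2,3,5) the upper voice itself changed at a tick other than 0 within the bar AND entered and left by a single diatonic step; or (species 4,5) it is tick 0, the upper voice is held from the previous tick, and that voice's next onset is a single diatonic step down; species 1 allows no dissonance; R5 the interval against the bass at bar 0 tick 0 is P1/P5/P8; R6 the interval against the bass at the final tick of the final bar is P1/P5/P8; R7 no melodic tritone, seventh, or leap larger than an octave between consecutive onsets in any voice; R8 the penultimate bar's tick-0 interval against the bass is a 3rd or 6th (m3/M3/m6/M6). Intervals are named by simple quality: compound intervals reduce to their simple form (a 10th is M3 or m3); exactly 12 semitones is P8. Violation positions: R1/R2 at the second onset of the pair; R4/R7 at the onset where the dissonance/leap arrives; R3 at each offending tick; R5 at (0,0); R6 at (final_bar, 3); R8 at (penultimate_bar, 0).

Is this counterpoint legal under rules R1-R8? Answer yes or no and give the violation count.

No (1 violations)

bar 0: v0=E3 v1=E4 (P8)
bar 1: v0=G3 v1=D4 (P5)
bar 2: v0=A3 v1=C4 (m3)
bar 3: v0=G3 v1=E4 (M6)
bar 4: v0=A3 v1=F4 (m6)
bar 5: v0=C4 v1=A4 (M6)
bar 6: v0=A3 v1=C4 (m3)
bar 7: v0=F3 v1=D4 (M6)
bar 8: v0=E3 v1=E4 (P8)
  R4 @ bar4.3: A3/G4 m7 untreated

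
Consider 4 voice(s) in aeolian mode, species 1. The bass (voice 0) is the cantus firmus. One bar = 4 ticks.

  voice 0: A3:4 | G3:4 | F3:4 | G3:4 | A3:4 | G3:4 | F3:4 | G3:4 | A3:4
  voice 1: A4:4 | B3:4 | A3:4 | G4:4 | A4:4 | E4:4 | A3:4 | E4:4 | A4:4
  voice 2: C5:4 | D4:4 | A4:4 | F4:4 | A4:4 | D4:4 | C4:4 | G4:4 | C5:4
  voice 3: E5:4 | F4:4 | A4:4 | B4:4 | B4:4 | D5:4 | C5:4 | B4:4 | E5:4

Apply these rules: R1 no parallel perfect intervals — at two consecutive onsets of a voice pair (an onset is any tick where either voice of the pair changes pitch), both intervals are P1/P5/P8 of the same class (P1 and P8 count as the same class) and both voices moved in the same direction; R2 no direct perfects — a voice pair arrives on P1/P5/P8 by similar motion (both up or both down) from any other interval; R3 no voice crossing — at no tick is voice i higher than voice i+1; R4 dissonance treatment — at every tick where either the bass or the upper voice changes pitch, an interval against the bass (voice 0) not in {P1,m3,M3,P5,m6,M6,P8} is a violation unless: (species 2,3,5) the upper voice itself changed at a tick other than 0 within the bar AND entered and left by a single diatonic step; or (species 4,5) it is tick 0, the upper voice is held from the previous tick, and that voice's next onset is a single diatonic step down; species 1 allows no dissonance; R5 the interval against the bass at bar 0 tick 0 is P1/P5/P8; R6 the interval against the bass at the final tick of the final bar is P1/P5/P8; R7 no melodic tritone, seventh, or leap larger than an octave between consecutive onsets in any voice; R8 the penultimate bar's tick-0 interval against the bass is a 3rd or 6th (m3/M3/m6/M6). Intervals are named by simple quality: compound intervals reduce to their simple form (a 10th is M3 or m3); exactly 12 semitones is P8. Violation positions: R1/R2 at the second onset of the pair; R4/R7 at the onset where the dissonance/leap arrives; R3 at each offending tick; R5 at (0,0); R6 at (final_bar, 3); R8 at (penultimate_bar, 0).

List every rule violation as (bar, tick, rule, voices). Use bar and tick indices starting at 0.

(0, 0, R5, (0, 2))
(1, 0, R2, (0, 2))
(1, 0, R4, (0, 3))
(1, 0, R7, (1,))
(1, 0, R7, (2,))
(1, 0, R7, (3,))
(2, 0, R2, (2, 3))
(3, 0, R2, (0, 1))
(3, 0, R3, (1, 2))
(3, 0, R4, (0, 2))
(3, 0, R7, (1,))
(3, 1, R3, (1, 2))
(3, 2, R3, (1, 2))
(3, 3, R3, (1, 2))
(4, 0, R1, (0, 1))
(4, 0, R2, (0, 2))
(4, 0, R2, (1, 2))
(4, 0, R4, (0, 3))
(5, 0, R2, (0, 2))
(5, 0, R3, (1, 2))
(5, 1, R3, (1, 2))
(5, 2, R3, (1, 2))
(5, 3, R3, (1, 2))
(6, 0, R1, (0, 2))
(6, 0, R1, (0, 3))
(6, 0, R1, (2, 3))
(7, 0, R2, (0, 2))
(7, 0, R8, (0, 2))
(8, 0, R1, (1, 3))
(8, 0, R2, (0, 1))
(8, 0, R2, (0, 3))
(8, 3, R6, (0, 2))

bar 0: v0=A3 v1=A4 v2=C5 v3=E5 downbeat P5
bar 1: v0=G3 v1=B3 v2=D4 v3=F4 downbeat m7
bar 2: v0=F3 v1=A3 v2=A4 v3=A4 downbeat M3
bar 3: v0=G3 v1=G4 v2=F4 v3=B4 downbeat M3
bar 4: v0=A3 v1=A4 v2=A4 v3=B4 downbeat M2
bar 5: v0=G3 v1=E4 v2=D4 v3=D5 downbeat P5
bar 6: v0=F3 v1=A3 v2=C4 v3=C5 downbeat P5
bar 7: v0=G3 v1=E4 v2=G4 v3=B4 downbeat M3
bar 8: v0=A3 v1=A4 v2=C5 v3=E5 downbeat P5
  -> R5 @ bar 0 tick 0 v(0, 2): opens on m3
  -> R2 @ bar 1 tick 0 v(0, 2): A3/C5 m3 -> G3/D4 P5 similar
  -> R4 @ bar 1 tick 0 v(0, 3): G3/F4 m7 untreated
  -> R7 @ bar 1 tick 0 v(1,): A4->B3 leap 10st
  -> R7 @ bar 1 tick 0 v(2,): C5->D4 leap 10st
  -> R7 @ bar 1 tick 0 v(3,): E5->F4 leap 11st
  -> R2 @ bar 2 tick 0 v(2, 3): D4/F4 m3 -> A4/A4 P1 similar
  -> R2 @ bar 3 tick 0 v(0, 1): F3/A3 M3 -> G3/G4 P8 similar
  -> R3 @ bar 3 tick 0 v(1, 2): G4 above F4
  -> R4 @ bar 3 tick 0 v(0, 2): G3/F4 m7 untreated
  -> R7 @ bar 3 tick 0 v(1,): A3->G4 leap 10st
  -> R3 @ bar 3 tick 1 v(1, 2): G4 above F4
  -> R3 @ bar 3 tick 2 v(1, 2): G4 above F4
  -> R3 @ bar 3 tick 3 v(1, 2): G4 above F4
  -> R1 @ bar 4 tick 0 v(0, 1): G3/G4 P8 -> A3/A4 P8 similar
  -> R2 @ bar 4 tick 0 v(0, 2): G3/F4 m7 -> A3/A4 P8 similar
  -> R2 @ bar 4 tick 0 v(1, 2): G4/F4 M2 -> A4/A4 P1 similar
  -> R4 @ bar 4 tick 0 v(0, 3): A3/B4 M2 untreated
  -> R2 @ bar 5 tick 0 v(0, 2): A3/A4 P8 -> G3/D4 P5 similar
  -> R3 @ bar 5 tick 0 v(1, 2): E4 above D4
  -> R3 @ bar 5 tick 1 v(1, 2): E4 above D4
  -> R3 @ bar 5 tick 2 v(1, 2): E4 above D4
  -> R3 @ bar 5 tick 3 v(1, 2): E4 above D4
  -> R1 @ bar 6 tick 0 v(0, 2): G3/D4 P5 -> F3/C4 P5 similar
  -> R1 @ bar 6 tick 0 v(0, 3): G3/D5 P5 -> F3/C5 P5 similar
  -> R1 @ bar 6 tick 0 v(2, 3): D4/D5 P8 -> C4/C5 P8 similar
  -> R2 @ bar 7 tick 0 v(0, 2): F3/C4 P5 -> G3/G4 P8 similar
  -> R8 @ bar 7 tick 0 v(0, 2): penult P8 not 3rd/6th
  -> R1 @ bar 8 tick 0 v(1, 3): E4/B4 P5 -> A4/E5 P5 similar
  -> R2 @ bar 8 tick 0 v(0, 1): G3/E4 M6 -> A3/A4 P8 similar
  -> R2 @ bar 8 tick 0 v(0, 3): G3/B4 M3 -> A3/E5 P5 similar
  -> R6 @ bar 8 tick 3 v(0, 2): closes on m3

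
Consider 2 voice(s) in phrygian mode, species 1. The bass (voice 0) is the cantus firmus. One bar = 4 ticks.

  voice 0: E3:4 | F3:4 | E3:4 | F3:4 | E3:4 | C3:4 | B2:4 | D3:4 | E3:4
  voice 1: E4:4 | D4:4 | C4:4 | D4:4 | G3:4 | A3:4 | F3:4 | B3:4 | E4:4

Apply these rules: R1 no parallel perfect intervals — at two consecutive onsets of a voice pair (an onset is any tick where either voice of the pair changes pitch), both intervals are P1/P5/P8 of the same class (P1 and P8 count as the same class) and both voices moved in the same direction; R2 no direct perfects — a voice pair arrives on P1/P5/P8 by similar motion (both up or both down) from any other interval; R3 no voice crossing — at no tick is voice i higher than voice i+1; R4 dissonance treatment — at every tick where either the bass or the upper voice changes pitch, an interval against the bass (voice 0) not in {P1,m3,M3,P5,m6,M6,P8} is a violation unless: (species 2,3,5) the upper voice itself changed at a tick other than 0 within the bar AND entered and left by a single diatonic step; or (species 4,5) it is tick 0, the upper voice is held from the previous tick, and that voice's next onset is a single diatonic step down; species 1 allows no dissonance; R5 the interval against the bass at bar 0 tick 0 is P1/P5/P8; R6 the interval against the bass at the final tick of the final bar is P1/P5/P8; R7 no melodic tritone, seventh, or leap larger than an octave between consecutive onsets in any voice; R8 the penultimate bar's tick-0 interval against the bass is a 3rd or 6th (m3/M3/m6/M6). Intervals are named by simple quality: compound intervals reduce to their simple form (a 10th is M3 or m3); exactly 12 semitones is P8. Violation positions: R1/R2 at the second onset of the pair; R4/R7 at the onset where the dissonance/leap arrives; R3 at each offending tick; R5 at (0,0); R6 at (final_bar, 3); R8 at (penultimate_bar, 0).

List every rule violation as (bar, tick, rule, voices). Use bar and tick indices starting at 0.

bar 0: v0=E3 v1=E4 downbeat P8
bar 1: v0=F3 v1=D4 downbeat M6
bar 2: v0=E3 v1=C4 downbeat m6
bar 3: v0=F3 v1=D4 downbeat M6
bar 4: v0=E3 v1=G3 downbeat m3
bar 5: v0=C3 v1=A3 downbeat M6
bar 6: v0=B2 v1=F3 downbeat TT
bar 7: v0=D3 v1=B3 downbeat M6
bar 8: v0=E3 v1=E4 downbeat P8
  -> R4 @ bar 6 tick 0 v(0, 1): B2/F3 TT untreated
  -> R7 @ bar 7 tick 0 v(1,): F3->B3 leap 6st
  -> R2 @ bar 8 tick 0 v(0, 1): D3/B3 M6 -> E3/E4 P8 similar

(6, 0, R4, (0, 1))
(7, 0, R7, (1,))
(8, 0, R2, (0, 1))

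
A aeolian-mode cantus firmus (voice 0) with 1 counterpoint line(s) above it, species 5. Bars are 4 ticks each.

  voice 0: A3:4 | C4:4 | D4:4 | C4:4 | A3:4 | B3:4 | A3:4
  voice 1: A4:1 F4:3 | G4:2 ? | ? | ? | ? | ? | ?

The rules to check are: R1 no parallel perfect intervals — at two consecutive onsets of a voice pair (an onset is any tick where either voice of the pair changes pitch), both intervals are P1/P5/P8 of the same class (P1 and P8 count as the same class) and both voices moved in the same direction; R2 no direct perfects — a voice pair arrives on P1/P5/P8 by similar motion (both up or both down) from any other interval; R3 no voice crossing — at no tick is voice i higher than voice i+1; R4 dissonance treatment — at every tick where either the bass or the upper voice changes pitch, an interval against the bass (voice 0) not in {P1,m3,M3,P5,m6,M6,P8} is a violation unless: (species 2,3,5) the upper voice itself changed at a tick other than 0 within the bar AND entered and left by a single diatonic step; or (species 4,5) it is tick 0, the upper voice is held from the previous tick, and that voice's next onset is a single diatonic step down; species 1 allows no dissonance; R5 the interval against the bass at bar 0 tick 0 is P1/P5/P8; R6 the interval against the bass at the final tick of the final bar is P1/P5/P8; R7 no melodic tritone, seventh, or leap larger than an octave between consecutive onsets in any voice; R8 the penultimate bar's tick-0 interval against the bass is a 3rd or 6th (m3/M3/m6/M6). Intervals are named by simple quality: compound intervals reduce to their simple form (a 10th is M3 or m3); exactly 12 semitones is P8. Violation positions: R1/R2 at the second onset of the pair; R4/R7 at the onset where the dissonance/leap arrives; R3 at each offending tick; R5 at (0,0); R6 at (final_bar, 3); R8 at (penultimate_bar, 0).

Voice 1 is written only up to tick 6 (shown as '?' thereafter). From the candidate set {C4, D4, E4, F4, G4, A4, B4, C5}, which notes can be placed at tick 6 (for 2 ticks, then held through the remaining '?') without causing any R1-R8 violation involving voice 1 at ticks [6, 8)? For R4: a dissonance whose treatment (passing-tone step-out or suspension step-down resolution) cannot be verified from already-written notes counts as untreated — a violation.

{A4, C4, C5, E4, G4}

C4: legal
D4: violates R4
E4: legal
F4: violates R4
G4: legal
A4: legal
B4: violates R4
C5: legal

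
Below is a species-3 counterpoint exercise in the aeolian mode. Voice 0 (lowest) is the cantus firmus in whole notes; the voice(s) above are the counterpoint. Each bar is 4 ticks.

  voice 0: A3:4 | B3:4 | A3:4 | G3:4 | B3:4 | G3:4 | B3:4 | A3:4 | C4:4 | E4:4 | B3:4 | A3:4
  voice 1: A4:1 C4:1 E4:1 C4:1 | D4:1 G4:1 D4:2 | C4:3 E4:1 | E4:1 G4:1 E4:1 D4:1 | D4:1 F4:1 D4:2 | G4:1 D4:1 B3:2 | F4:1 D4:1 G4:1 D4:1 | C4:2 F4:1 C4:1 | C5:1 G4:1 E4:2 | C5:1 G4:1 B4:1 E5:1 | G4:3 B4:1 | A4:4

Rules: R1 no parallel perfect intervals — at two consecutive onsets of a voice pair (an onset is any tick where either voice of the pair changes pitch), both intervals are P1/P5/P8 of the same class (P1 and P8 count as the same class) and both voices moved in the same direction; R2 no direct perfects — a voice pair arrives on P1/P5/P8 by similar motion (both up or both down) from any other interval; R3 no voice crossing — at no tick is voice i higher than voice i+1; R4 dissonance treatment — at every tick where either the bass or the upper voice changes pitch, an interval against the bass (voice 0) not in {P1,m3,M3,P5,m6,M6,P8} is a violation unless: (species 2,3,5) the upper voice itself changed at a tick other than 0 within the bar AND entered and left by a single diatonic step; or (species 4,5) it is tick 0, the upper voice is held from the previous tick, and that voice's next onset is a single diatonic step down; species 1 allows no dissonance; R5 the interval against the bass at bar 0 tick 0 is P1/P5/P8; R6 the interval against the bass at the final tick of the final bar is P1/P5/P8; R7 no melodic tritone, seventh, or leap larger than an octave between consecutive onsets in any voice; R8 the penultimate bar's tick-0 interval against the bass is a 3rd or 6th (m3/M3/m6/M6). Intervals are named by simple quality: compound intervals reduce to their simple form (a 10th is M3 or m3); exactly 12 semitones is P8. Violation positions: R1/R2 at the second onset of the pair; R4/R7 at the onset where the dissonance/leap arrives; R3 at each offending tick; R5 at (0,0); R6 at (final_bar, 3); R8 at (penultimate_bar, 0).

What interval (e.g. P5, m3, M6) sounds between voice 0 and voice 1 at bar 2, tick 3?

P5

voice 0=A3 voice 1=E4 -> P5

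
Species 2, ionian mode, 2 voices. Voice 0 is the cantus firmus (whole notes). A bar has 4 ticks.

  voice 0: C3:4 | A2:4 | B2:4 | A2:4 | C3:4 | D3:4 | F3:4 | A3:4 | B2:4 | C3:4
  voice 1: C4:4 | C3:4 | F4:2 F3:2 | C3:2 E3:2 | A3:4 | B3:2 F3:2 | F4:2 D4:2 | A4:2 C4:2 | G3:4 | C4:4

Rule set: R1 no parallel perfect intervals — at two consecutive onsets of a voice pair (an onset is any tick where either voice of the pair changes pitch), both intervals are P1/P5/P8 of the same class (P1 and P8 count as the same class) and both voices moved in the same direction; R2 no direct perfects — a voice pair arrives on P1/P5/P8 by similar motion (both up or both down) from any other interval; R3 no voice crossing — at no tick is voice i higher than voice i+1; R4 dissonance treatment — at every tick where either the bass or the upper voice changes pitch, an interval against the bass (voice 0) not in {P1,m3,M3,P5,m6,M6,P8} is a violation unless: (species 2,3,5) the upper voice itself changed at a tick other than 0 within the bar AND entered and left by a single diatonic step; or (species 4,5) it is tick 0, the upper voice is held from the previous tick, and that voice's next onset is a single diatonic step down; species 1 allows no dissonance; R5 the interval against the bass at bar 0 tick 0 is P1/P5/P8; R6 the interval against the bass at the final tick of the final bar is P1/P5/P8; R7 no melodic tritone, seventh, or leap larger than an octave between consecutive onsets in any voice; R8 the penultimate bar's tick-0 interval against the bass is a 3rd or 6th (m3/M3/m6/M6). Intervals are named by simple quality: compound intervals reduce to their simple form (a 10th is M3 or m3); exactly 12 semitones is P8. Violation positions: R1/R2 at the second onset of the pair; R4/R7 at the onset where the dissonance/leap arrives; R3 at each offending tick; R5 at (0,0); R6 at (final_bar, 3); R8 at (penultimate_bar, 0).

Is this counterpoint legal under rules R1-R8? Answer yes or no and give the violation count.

bar 0: v0=C3 v1=C4 (P8)
bar 1: v0=A2 v1=C3 (m3)
bar 2: v0=B2 v1=F4 (TT)
bar 3: v0=A2 v1=C3 (m3)
bar 4: v0=C3 v1=A3 (M6)
bar 5: v0=D3 v1=B3 (M6)
bar 6: v0=F3 v1=F4 (P8)
bar 7: v0=A3 v1=A4 (P8)
bar 8: v0=B2 v1=G3 (m6)
bar 9: v0=C3 v1=C4 (P8)
  R4 @ bar2.0: B2/F4 TT untreated
  R7 @ bar2.0: C3->F4 leap 17st
  R4 @ bar2.2: B2/F3 TT untreated
  R7 @ bar5.2: B3->F3 leap 6st
  R2 @ bar6.0: D3/F3 m3 -> F3/F4 P8 similar
  R2 @ bar7.0: F3/D4 M6 -> A3/A4 P8 similar
  R7 @ bar8.0: A3->B2 leap 10st
  R2 @ bar9.0: B2/G3 m6 -> C3/C4 P8 similar

No (8 violations)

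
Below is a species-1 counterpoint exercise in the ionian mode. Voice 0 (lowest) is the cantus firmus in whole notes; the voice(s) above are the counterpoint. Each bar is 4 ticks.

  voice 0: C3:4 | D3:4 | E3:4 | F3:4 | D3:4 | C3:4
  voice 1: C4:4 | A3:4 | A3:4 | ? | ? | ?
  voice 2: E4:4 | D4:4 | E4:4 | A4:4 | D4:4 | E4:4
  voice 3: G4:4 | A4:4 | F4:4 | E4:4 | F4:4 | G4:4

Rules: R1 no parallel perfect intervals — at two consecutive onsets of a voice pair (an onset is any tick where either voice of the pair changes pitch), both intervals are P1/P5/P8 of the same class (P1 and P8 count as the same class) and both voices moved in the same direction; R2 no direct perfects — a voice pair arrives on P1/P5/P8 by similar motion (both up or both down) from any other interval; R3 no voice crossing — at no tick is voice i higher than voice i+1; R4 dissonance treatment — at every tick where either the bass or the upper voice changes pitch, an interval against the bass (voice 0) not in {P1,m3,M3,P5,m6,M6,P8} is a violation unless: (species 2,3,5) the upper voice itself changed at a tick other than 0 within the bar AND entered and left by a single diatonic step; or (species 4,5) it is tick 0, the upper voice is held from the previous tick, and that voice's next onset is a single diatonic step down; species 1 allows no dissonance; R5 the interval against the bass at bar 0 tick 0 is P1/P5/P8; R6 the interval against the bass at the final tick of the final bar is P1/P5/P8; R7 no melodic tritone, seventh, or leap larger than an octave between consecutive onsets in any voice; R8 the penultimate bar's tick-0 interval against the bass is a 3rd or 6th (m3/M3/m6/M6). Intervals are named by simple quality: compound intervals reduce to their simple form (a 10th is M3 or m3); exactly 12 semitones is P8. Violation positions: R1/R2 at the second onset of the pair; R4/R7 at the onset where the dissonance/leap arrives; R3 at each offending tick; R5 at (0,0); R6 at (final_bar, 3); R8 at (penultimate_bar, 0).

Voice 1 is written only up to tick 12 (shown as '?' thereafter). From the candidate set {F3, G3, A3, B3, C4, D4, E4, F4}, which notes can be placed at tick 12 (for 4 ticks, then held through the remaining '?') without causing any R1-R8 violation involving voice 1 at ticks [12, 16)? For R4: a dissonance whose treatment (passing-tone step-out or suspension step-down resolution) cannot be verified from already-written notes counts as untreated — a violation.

F3: legal
G3: violates R4
A3: legal
B3: violates R4
C4: violates R2
D4: violates R1
E4: violates R4
F4: violates R2

{A3, F3}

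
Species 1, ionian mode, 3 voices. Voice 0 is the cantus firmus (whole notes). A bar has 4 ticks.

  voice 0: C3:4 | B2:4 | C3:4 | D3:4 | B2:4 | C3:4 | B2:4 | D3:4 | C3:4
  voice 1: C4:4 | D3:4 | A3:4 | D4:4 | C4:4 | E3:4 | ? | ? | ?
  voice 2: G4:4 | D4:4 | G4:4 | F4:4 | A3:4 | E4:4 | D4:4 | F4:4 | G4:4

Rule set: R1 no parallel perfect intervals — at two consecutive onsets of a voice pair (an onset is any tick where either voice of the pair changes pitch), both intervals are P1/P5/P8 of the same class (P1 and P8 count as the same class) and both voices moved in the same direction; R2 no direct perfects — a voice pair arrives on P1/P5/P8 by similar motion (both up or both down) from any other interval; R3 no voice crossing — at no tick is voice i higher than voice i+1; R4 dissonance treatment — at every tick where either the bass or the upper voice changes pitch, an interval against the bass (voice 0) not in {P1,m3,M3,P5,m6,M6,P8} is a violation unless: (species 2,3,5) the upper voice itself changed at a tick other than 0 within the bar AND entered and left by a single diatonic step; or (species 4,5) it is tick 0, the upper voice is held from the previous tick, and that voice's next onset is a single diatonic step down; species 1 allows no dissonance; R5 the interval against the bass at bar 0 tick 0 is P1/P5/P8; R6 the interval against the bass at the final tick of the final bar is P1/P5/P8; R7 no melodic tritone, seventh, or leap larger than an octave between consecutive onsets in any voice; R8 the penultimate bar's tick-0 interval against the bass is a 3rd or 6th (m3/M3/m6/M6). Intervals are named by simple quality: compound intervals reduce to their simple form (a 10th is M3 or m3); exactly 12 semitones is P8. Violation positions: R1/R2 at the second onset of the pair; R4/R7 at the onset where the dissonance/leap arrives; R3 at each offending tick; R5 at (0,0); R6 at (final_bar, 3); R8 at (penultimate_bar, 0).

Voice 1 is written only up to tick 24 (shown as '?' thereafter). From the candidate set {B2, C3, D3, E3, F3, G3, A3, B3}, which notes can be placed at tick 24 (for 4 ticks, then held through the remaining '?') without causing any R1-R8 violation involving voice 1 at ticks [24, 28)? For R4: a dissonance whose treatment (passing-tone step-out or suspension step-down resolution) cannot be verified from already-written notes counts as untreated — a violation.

B2: violates R2
C3: violates R4
D3: violates R1
E3: violates R4
F3: violates R4
G3: legal
A3: violates R4
B3: legal

{B3, G3}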